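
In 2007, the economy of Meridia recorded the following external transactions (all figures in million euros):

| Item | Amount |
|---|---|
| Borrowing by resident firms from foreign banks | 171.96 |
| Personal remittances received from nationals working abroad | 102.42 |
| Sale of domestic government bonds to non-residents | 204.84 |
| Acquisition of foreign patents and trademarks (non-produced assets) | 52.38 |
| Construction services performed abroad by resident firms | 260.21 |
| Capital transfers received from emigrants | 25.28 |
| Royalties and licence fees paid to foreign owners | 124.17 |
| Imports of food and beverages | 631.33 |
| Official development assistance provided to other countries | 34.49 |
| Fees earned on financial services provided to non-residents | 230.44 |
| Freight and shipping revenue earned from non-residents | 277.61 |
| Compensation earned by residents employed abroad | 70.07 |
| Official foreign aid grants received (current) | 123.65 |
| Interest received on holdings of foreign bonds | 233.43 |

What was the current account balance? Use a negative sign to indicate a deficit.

507.84

Goods: -631.33
Services: -124.17 + 260.21 + 277.61 + 230.44 = 644.09
Primary income: 233.43 + 70.07 = 303.50
Secondary income: 102.42 - 34.49 + 123.65 = 191.58
Current account = (-631.33) + 644.09 + 303.50 + 191.58 = 507.84
(Excluded from the current account — financial account: borrowing by resident firms from foreign banks 171.96, sale of domestic government bonds to non-residents 204.84; capital account: acquisition of foreign patents and trademarks (non-produced assets) 52.38, capital transfers received from emigrants 25.28.)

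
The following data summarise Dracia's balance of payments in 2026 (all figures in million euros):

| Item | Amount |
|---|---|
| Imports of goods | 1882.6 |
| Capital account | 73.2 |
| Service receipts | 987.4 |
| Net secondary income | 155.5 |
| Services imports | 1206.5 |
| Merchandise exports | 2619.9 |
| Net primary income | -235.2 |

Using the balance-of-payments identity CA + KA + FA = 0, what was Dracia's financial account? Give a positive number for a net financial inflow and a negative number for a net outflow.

-511.7

Goods balance = 2619.9 - 1882.6 = 737.3
Services balance = 987.4 - 1206.5 = -219.1
Trade balance (goods + services) = 737.3 + (-219.1) = 518.2
Net primary income = -235.2
Net secondary income = 155.5
Current account = 518.2 + (-235.2) + 155.5 = 438.5
Financial account = -(438.5 + 73.2) = -511.7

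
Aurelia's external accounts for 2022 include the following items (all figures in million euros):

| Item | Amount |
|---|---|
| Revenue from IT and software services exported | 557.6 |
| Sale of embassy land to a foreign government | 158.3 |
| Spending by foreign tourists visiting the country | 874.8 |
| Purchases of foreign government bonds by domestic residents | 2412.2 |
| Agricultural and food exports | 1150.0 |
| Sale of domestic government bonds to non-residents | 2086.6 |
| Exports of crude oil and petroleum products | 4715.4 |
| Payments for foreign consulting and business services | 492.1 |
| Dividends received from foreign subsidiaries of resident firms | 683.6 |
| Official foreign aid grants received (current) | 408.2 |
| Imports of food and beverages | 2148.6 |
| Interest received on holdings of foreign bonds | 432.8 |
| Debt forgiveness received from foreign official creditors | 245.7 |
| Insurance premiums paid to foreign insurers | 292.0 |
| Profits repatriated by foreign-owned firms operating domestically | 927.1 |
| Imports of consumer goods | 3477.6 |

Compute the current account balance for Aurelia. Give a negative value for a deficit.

1485.0

Goods: 4715.4 + 1150.0 - 2148.6 - 3477.6 = 239.2
Services: -492.1 + 874.8 + 557.6 - 292.0 = 648.3
Primary income: 432.8 + 683.6 - 927.1 = 189.3
Secondary income: 408.2
Current account = 239.2 + 648.3 + 189.3 + 408.2 = 1485.0
(Excluded from the current account — capital account: sale of embassy land to a foreign government 158.3, debt forgiveness received from foreign official creditors 245.7; financial account: purchases of foreign government bonds by domestic residents 2412.2, sale of domestic government bonds to non-residents 2086.6.)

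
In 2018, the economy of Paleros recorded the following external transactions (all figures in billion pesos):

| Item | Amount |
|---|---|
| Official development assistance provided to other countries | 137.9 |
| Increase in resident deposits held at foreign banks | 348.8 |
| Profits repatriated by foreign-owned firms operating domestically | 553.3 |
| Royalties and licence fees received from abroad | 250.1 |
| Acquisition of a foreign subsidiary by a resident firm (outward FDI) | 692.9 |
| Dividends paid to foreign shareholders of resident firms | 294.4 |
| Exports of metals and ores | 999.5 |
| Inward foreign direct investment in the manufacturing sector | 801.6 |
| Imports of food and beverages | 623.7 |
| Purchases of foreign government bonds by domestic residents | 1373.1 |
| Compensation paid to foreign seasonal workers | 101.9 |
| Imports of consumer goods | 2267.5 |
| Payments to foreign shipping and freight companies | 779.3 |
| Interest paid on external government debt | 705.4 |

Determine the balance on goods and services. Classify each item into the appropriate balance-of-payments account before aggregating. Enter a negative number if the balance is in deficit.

-2420.9

Goods: -2267.5 - 623.7 + 999.5 = -1891.7
Services: 250.1 - 779.3 = -529.2
Trade balance = -1891.7 + (-529.2) = -2420.9
(Excluded from the trade balance — secondary income: official development assistance provided to other countries 137.9; financial account: increase in resident deposits held at foreign banks 348.8, acquisition of a foreign subsidiary by a resident firm (outward FDI) 692.9, inward foreign direct investment in the manufacturing sector 801.6, purchases of foreign government bonds by domestic residents 1373.1; primary income: profits repatriated by foreign-owned firms operating domestically 553.3, dividends paid to foreign shareholders of resident firms 294.4, compensation paid to foreign seasonal workers 101.9, interest paid on external government debt 705.4.)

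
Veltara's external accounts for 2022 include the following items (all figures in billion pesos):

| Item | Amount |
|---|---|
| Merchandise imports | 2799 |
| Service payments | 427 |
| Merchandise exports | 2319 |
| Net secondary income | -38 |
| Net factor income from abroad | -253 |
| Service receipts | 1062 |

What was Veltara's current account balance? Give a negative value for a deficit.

-136

Goods balance = 2319 - 2799 = -480
Services balance = 1062 - 427 = 635
Trade balance (goods + services) = -480 + 635 = 155
Net primary income = -253
Net secondary income = -38
Current account = 155 + (-253) + (-38) = -136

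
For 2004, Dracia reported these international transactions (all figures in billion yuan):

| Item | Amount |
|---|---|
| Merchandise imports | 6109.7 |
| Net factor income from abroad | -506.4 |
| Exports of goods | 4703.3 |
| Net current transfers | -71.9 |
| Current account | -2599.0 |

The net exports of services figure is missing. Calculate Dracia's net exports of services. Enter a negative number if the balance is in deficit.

Current account = goods balance + services balance + net primary income + net secondary income
Sum of the known components = -1984.7
Net exports of services = CA - (known components) = -2599.0 - (-1984.7) = -614.3

-614.3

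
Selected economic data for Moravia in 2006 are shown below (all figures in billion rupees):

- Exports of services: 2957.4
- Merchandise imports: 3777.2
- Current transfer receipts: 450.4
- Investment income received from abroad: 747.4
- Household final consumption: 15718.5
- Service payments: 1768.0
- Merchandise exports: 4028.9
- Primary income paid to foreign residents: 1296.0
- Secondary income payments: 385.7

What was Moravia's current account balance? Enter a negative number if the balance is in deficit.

957.2

Goods balance = 4028.9 - 3777.2 = 251.7
Services balance = 2957.4 - 1768.0 = 1189.4
Trade balance (goods + services) = 251.7 + 1189.4 = 1441.1
Net primary income = 747.4 - 1296.0 = -548.6
Net secondary income = 450.4 - 385.7 = 64.7
Current account = 1441.1 + (-548.6) + 64.7 = 957.2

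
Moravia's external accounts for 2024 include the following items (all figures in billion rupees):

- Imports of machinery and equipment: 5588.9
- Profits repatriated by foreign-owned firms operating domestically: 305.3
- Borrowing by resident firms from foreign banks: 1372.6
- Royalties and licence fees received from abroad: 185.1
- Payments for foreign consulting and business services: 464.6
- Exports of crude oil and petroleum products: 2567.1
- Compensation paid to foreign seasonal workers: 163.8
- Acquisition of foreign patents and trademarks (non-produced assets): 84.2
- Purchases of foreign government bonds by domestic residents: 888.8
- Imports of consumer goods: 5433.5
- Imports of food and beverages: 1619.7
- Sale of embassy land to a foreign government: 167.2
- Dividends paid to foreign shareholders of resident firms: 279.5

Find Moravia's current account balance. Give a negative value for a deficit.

-11103.1

Goods: 2567.1 - 5433.5 - 1619.7 - 5588.9 = -10075.0
Services: 185.1 - 464.6 = -279.5
Primary income: -279.5 - 305.3 - 163.8 = -748.6
Current account = (-10075.0) + (-279.5) + (-748.6) = -11103.1
(Excluded from the current account — financial account: borrowing by resident firms from foreign banks 1372.6, purchases of foreign government bonds by domestic residents 888.8; capital account: acquisition of foreign patents and trademarks (non-produced assets) 84.2, sale of embassy land to a foreign government 167.2.)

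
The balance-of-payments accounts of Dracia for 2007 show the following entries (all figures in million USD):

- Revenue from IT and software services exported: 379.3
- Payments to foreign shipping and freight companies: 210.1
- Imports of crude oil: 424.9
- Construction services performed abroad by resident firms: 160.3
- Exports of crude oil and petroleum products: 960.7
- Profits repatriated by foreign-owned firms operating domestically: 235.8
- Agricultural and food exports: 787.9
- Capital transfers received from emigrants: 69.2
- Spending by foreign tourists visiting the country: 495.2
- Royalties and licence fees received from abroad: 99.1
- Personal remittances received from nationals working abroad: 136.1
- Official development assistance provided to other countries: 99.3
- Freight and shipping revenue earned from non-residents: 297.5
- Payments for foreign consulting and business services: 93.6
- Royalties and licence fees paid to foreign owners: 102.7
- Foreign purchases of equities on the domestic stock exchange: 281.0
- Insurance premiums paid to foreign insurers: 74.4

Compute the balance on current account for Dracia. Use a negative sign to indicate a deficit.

Goods: -424.9 + 960.7 + 787.9 = 1323.7
Services: 495.2 + 99.1 - 102.7 - 210.1 + 297.5 - 74.4 + 160.3 + 379.3 - 93.6 = 950.6
Primary income: -235.8
Secondary income: 136.1 - 99.3 = 36.8
Current account = 1323.7 + 950.6 + (-235.8) + 36.8 = 2075.3
(Excluded from the current account — capital account: capital transfers received from emigrants 69.2; financial account: foreign purchases of equities on the domestic stock exchange 281.0.)

2075.3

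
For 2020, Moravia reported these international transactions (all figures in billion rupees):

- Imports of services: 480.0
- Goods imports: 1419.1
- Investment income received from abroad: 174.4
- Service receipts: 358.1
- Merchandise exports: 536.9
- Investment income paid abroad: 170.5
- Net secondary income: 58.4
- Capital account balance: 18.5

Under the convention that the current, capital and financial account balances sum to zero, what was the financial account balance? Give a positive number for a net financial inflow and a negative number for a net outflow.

923.3

Goods balance = 536.9 - 1419.1 = -882.2
Services balance = 358.1 - 480.0 = -121.9
Trade balance (goods + services) = -882.2 + (-121.9) = -1004.1
Net primary income = 174.4 - 170.5 = 3.9
Net secondary income = 58.4
Current account = -1004.1 + 3.9 + 58.4 = -941.8
Financial account = -(-941.8 + 18.5) = 923.3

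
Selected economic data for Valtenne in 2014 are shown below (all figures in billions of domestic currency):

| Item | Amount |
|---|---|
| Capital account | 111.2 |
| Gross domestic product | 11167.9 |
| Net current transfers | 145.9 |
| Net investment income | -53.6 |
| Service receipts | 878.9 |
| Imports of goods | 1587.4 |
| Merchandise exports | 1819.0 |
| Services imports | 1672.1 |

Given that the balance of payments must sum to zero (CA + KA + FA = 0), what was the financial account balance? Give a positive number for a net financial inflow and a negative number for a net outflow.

358.1

Goods balance = 1819.0 - 1587.4 = 231.6
Services balance = 878.9 - 1672.1 = -793.2
Trade balance (goods + services) = 231.6 + (-793.2) = -561.6
Net primary income = -53.6
Net secondary income = 145.9
Current account = -561.6 + (-53.6) + 145.9 = -469.3
Financial account = -(-469.3 + 111.2) = 358.1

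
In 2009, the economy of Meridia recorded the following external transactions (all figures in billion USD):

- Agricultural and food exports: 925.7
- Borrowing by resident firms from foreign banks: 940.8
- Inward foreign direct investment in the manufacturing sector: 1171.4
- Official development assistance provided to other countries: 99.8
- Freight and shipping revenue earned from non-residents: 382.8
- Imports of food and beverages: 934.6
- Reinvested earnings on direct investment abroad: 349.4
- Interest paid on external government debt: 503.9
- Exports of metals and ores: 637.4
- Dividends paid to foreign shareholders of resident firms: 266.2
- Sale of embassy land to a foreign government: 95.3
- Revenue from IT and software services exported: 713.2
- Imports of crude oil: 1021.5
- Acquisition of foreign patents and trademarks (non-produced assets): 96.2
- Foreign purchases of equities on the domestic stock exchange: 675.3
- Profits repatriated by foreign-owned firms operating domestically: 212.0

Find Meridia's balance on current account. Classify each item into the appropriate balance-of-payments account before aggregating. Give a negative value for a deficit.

Goods: 925.7 + 637.4 - 1021.5 - 934.6 = -393.0
Services: 382.8 + 713.2 = 1096.0
Primary income: -503.9 - 212.0 + 349.4 - 266.2 = -632.7
Secondary income: -99.8
Current account = (-393.0) + 1096.0 + (-632.7) + (-99.8) = -29.5
(Excluded from the current account — financial account: borrowing by resident firms from foreign banks 940.8, inward foreign direct investment in the manufacturing sector 1171.4, foreign purchases of equities on the domestic stock exchange 675.3; capital account: sale of embassy land to a foreign government 95.3, acquisition of foreign patents and trademarks (non-produced assets) 96.2.)

-29.5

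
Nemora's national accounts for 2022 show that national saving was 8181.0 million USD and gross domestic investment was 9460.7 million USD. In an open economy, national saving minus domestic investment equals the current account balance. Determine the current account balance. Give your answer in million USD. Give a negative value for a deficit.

-1279.7

S - I = CA (net lending to the rest of the world).
CA = S - I = 8181.0 - 9460.7 = -1279.7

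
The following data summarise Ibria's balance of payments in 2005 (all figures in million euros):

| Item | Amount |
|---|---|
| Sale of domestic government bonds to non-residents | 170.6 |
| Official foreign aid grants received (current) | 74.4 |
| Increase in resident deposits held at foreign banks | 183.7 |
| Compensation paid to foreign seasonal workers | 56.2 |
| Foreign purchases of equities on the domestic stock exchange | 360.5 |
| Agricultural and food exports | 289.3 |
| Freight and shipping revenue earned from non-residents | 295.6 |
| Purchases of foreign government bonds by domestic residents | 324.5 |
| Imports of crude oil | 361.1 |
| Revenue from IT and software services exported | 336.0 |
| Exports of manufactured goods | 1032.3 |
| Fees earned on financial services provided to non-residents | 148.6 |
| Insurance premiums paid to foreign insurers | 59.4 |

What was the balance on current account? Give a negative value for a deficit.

Goods: -361.1 + 289.3 + 1032.3 = 960.5
Services: 336.0 - 59.4 + 295.6 + 148.6 = 720.8
Primary income: -56.2
Secondary income: 74.4
Current account = 960.5 + 720.8 + (-56.2) + 74.4 = 1699.5
(Excluded from the current account — financial account: sale of domestic government bonds to non-residents 170.6, increase in resident deposits held at foreign banks 183.7, foreign purchases of equities on the domestic stock exchange 360.5, purchases of foreign government bonds by domestic residents 324.5.)

1699.5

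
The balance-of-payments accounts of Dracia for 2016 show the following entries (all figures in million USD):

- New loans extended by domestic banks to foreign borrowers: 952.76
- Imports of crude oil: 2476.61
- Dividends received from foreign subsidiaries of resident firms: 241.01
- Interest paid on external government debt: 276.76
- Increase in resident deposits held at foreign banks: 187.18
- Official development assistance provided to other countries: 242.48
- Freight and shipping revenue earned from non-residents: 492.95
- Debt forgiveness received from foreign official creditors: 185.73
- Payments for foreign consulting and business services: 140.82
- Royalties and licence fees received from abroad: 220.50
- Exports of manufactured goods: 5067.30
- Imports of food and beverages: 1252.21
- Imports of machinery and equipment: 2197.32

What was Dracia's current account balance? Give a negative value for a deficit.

-564.44

Goods: -2476.61 + 5067.30 - 2197.32 - 1252.21 = -858.84
Services: 492.95 - 140.82 + 220.50 = 572.63
Primary income: -276.76 + 241.01 = -35.75
Secondary income: -242.48
Current account = (-858.84) + 572.63 + (-35.75) + (-242.48) = -564.44
(Excluded from the current account — financial account: new loans extended by domestic banks to foreign borrowers 952.76, increase in resident deposits held at foreign banks 187.18; capital account: debt forgiveness received from foreign official creditors 185.73.)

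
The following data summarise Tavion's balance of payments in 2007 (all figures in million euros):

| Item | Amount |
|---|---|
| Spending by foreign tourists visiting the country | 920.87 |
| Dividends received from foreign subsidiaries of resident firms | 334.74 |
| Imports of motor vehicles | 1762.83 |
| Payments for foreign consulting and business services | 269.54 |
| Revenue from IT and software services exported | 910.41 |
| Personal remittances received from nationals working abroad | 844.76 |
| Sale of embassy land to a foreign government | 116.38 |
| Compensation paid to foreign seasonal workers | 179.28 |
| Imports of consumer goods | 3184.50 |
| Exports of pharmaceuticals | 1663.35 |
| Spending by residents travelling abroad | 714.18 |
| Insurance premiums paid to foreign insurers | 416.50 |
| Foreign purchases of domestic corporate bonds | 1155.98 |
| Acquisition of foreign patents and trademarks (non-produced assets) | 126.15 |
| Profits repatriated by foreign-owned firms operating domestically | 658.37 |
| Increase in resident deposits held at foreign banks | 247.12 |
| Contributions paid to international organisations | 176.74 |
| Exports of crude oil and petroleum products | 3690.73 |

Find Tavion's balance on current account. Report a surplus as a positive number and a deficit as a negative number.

1002.92

Goods: 3690.73 + 1663.35 - 3184.50 - 1762.83 = 406.75
Services: 910.41 - 416.50 - 269.54 - 714.18 + 920.87 = 431.06
Primary income: -179.28 - 658.37 + 334.74 = -502.91
Secondary income: 844.76 - 176.74 = 668.02
Current account = 406.75 + 431.06 + (-502.91) + 668.02 = 1002.92
(Excluded from the current account — capital account: sale of embassy land to a foreign government 116.38, acquisition of foreign patents and trademarks (non-produced assets) 126.15; financial account: foreign purchases of domestic corporate bonds 1155.98, increase in resident deposits held at foreign banks 247.12.)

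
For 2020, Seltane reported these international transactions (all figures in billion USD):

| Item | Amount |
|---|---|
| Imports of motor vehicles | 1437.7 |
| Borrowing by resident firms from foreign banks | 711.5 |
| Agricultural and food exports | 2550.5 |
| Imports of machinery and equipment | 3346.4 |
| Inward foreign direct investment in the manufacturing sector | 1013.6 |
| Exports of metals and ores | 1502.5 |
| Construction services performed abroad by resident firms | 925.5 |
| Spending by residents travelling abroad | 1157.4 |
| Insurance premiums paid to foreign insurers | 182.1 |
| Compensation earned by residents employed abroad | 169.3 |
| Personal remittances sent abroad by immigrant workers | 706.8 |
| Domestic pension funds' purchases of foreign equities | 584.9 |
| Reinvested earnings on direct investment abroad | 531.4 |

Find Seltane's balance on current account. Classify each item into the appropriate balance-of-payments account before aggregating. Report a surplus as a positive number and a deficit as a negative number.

-1151.2

Goods: 1502.5 - 1437.7 - 3346.4 + 2550.5 = -731.1
Services: 925.5 - 182.1 - 1157.4 = -414.0
Primary income: 531.4 + 169.3 = 700.7
Secondary income: -706.8
Current account = (-731.1) + (-414.0) + 700.7 + (-706.8) = -1151.2
(Excluded from the current account — financial account: borrowing by resident firms from foreign banks 711.5, inward foreign direct investment in the manufacturing sector 1013.6, domestic pension funds' purchases of foreign equities 584.9.)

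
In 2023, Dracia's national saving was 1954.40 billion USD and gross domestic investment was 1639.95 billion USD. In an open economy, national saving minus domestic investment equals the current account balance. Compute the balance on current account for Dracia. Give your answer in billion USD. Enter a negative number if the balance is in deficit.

314.45

S - I = CA (net lending to the rest of the world).
CA = S - I = 1954.40 - 1639.95 = 314.45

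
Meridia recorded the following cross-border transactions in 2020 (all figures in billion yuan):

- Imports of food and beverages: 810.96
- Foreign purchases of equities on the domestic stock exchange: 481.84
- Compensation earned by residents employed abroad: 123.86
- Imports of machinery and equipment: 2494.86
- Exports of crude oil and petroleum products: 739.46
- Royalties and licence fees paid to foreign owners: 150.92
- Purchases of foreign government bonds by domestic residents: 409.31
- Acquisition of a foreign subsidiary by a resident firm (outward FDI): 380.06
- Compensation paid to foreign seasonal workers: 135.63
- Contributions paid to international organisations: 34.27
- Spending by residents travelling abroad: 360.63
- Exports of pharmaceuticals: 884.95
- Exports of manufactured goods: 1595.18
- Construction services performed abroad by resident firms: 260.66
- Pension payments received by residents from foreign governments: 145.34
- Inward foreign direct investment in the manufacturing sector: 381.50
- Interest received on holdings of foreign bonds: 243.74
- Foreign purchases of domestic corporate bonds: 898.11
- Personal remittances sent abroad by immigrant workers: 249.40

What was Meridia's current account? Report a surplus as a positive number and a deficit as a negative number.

Goods: -2494.86 + 1595.18 - 810.96 + 739.46 + 884.95 = -86.23
Services: 260.66 - 150.92 - 360.63 = -250.89
Primary income: 123.86 + 243.74 - 135.63 = 231.97
Secondary income: 145.34 - 34.27 - 249.40 = -138.33
Current account = (-86.23) + (-250.89) + 231.97 + (-138.33) = -243.48
(Excluded from the current account — financial account: foreign purchases of equities on the domestic stock exchange 481.84, purchases of foreign government bonds by domestic residents 409.31, acquisition of a foreign subsidiary by a resident firm (outward FDI) 380.06, inward foreign direct investment in the manufacturing sector 381.50, foreign purchases of domestic corporate bonds 898.11.)

-243.48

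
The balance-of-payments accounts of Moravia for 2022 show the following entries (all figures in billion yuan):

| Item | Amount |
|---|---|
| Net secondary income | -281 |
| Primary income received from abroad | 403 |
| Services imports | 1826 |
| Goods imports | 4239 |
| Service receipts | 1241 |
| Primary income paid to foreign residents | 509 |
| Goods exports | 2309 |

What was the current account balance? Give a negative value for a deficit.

-2902

Goods balance = 2309 - 4239 = -1930
Services balance = 1241 - 1826 = -585
Trade balance (goods + services) = -1930 + (-585) = -2515
Net primary income = 403 - 509 = -106
Net secondary income = -281
Current account = -2515 + (-106) + (-281) = -2902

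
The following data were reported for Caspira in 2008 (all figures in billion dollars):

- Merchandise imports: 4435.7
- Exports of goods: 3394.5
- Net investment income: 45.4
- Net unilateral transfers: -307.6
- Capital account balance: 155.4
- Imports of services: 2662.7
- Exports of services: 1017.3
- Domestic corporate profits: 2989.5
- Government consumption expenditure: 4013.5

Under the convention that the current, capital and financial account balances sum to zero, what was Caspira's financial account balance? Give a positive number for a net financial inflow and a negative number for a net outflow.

2793.4

Goods balance = 3394.5 - 4435.7 = -1041.2
Services balance = 1017.3 - 2662.7 = -1645.4
Trade balance (goods + services) = -1041.2 + (-1645.4) = -2686.6
Net primary income = 45.4
Net secondary income = -307.6
Current account = -2686.6 + 45.4 + (-307.6) = -2948.8
Financial account = -(-2948.8 + 155.4) = 2793.4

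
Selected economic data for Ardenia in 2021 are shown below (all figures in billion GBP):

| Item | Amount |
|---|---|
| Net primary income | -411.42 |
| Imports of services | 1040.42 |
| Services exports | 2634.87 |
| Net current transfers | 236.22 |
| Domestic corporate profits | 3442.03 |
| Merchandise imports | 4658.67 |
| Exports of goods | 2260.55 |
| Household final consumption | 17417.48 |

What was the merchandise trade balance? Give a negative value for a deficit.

Goods balance = 2260.55 - 4658.67 = -2398.12

-2398.12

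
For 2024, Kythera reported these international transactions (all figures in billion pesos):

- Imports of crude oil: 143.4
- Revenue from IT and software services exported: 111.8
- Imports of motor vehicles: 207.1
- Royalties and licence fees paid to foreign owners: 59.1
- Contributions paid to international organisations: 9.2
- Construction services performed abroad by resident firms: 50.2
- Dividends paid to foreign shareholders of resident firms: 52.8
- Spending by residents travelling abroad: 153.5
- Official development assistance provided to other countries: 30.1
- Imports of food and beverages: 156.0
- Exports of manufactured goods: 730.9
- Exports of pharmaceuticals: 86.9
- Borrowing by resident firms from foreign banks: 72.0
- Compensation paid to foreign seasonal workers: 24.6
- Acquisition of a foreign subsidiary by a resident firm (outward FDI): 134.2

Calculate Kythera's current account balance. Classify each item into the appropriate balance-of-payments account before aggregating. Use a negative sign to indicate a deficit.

Goods: 730.9 + 86.9 - 143.4 - 207.1 - 156.0 = 311.3
Services: 111.8 + 50.2 - 59.1 - 153.5 = -50.6
Primary income: -24.6 - 52.8 = -77.4
Secondary income: -9.2 - 30.1 = -39.3
Current account = 311.3 + (-50.6) + (-77.4) + (-39.3) = 144.0
(Excluded from the current account — financial account: borrowing by resident firms from foreign banks 72.0, acquisition of a foreign subsidiary by a resident firm (outward FDI) 134.2.)

144.0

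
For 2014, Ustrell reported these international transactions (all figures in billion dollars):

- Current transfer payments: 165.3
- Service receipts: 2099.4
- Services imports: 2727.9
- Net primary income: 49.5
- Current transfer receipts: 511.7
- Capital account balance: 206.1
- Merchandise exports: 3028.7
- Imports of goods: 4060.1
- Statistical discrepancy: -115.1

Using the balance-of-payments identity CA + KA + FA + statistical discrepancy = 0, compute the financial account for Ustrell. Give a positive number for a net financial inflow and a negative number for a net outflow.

Goods balance = 3028.7 - 4060.1 = -1031.4
Services balance = 2099.4 - 2727.9 = -628.5
Trade balance (goods + services) = -1031.4 + (-628.5) = -1659.9
Net primary income = 49.5
Net secondary income = 511.7 - 165.3 = 346.4
Current account = -1659.9 + 49.5 + 346.4 = -1264.0
Financial account = -(-1264.0 + 206.1 + (-115.1)) = 1173.0

1173.0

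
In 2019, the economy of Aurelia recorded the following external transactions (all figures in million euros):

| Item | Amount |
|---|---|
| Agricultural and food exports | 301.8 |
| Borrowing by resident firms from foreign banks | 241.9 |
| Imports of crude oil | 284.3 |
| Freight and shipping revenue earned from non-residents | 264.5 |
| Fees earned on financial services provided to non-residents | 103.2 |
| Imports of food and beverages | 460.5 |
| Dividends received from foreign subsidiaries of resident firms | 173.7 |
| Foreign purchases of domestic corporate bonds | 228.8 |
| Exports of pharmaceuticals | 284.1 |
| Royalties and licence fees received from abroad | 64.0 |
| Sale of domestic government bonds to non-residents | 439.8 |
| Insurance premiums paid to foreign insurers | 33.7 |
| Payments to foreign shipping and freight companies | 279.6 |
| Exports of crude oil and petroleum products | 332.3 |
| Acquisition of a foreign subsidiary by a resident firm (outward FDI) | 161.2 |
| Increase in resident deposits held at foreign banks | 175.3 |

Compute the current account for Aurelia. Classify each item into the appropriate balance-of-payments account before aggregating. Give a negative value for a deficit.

465.5

Goods: -284.3 - 460.5 + 332.3 + 301.8 + 284.1 = 173.4
Services: 264.5 - 33.7 + 103.2 - 279.6 + 64.0 = 118.4
Primary income: 173.7
Current account = 173.4 + 118.4 + 173.7 = 465.5
(Excluded from the current account — financial account: borrowing by resident firms from foreign banks 241.9, foreign purchases of domestic corporate bonds 228.8, sale of domestic government bonds to non-residents 439.8, acquisition of a foreign subsidiary by a resident firm (outward FDI) 161.2, increase in resident deposits held at foreign banks 175.3.)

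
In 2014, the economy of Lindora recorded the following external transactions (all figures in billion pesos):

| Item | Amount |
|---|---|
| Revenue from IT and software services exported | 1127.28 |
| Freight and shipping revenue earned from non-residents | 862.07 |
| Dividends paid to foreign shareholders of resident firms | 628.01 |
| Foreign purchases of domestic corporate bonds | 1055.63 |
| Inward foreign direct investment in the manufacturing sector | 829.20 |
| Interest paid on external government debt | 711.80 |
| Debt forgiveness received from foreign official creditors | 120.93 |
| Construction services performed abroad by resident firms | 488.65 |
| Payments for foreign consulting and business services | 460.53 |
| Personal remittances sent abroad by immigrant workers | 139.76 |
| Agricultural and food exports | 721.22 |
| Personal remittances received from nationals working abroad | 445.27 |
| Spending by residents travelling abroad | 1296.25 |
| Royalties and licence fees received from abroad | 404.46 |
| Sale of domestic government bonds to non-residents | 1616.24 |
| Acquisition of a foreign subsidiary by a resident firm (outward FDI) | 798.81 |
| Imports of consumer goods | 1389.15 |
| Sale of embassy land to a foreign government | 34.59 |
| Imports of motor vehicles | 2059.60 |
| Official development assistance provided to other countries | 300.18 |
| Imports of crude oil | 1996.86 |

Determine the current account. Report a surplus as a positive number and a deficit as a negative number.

Goods: 721.22 - 1389.15 - 1996.86 - 2059.60 = -4724.39
Services: -460.53 - 1296.25 + 488.65 + 1127.28 + 404.46 + 862.07 = 1125.68
Primary income: -711.80 - 628.01 = -1339.81
Secondary income: -139.76 + 445.27 - 300.18 = 5.33
Current account = (-4724.39) + 1125.68 + (-1339.81) + 5.33 = -4933.19
(Excluded from the current account — financial account: foreign purchases of domestic corporate bonds 1055.63, inward foreign direct investment in the manufacturing sector 829.20, sale of domestic government bonds to non-residents 1616.24, acquisition of a foreign subsidiary by a resident firm (outward FDI) 798.81; capital account: debt forgiveness received from foreign official creditors 120.93, sale of embassy land to a foreign government 34.59.)

-4933.19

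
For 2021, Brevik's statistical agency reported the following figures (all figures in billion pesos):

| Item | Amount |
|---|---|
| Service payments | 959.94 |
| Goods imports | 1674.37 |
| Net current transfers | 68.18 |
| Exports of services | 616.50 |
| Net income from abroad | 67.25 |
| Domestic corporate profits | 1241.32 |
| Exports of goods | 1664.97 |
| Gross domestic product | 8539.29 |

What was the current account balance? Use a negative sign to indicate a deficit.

-217.41

Goods balance = 1664.97 - 1674.37 = -9.40
Services balance = 616.50 - 959.94 = -343.44
Trade balance (goods + services) = -9.40 + (-343.44) = -352.84
Net primary income = 67.25
Net secondary income = 68.18
Current account = -352.84 + 67.25 + 68.18 = -217.41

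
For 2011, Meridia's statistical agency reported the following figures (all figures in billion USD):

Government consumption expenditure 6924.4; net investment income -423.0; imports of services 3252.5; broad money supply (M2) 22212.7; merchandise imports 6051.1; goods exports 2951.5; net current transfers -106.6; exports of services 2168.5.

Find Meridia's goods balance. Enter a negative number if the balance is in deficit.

Goods balance = 2951.5 - 6051.1 = -3099.6

-3099.6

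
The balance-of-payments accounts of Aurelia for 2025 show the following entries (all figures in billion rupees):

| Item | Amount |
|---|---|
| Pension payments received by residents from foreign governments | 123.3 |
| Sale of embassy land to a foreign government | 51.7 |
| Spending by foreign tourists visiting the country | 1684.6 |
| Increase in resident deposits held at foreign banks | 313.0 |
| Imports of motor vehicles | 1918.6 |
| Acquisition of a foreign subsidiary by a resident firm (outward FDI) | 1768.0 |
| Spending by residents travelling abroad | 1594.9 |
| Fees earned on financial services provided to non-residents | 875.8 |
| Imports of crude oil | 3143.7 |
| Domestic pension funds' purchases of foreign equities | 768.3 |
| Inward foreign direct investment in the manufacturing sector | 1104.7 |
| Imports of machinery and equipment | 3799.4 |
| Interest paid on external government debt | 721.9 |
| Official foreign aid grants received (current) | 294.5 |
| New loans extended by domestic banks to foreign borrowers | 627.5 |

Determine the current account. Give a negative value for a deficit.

Goods: -1918.6 - 3799.4 - 3143.7 = -8861.7
Services: 875.8 - 1594.9 + 1684.6 = 965.5
Primary income: -721.9
Secondary income: 123.3 + 294.5 = 417.8
Current account = (-8861.7) + 965.5 + (-721.9) + 417.8 = -8200.3
(Excluded from the current account — capital account: sale of embassy land to a foreign government 51.7; financial account: increase in resident deposits held at foreign banks 313.0, acquisition of a foreign subsidiary by a resident firm (outward FDI) 1768.0, domestic pension funds' purchases of foreign equities 768.3, inward foreign direct investment in the manufacturing sector 1104.7, new loans extended by domestic banks to foreign borrowers 627.5.)

-8200.3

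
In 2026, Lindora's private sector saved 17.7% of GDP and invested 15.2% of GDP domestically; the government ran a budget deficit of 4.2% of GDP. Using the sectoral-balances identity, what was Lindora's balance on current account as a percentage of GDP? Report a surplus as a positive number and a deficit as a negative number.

By the sectoral-balances identity, CA = (S_private - I) + (T - G).
Private balance = 17.7 - 15.2 = 2.5
Government balance (T - G) = -4.2
CA = 2.5 + (-4.2) = -1.7

-1.7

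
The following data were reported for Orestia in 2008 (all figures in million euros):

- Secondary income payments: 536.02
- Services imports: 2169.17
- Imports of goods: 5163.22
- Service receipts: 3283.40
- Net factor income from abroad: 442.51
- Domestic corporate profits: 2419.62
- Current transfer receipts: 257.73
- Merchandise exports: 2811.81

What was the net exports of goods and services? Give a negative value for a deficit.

-1237.18

Goods balance = 2811.81 - 5163.22 = -2351.41
Services balance = 3283.40 - 2169.17 = 1114.23
Trade balance (goods + services) = -2351.41 + 1114.23 = -1237.18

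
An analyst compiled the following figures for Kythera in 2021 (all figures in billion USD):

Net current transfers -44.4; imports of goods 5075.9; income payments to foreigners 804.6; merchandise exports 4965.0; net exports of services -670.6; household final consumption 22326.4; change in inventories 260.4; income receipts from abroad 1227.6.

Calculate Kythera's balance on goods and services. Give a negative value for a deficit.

-781.5

Goods balance = 4965.0 - 5075.9 = -110.9
Services balance = -670.6
Trade balance (goods + services) = -110.9 + (-670.6) = -781.5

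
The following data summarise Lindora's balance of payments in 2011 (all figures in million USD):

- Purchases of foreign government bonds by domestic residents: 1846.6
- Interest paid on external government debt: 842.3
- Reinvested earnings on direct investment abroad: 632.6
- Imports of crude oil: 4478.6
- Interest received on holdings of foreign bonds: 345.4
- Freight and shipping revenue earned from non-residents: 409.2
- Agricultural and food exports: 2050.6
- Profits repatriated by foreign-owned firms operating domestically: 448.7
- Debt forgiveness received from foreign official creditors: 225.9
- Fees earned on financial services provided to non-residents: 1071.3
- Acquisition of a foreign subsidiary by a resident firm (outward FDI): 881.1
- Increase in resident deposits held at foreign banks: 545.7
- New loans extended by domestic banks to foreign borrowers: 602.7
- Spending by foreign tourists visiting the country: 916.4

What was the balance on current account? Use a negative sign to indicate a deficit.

Goods: -4478.6 + 2050.6 = -2428.0
Services: 1071.3 + 916.4 + 409.2 = 2396.9
Primary income: -448.7 - 842.3 + 345.4 + 632.6 = -313.0
Current account = (-2428.0) + 2396.9 + (-313.0) = -344.1
(Excluded from the current account — financial account: purchases of foreign government bonds by domestic residents 1846.6, acquisition of a foreign subsidiary by a resident firm (outward FDI) 881.1, increase in resident deposits held at foreign banks 545.7, new loans extended by domestic banks to foreign borrowers 602.7; capital account: debt forgiveness received from foreign official creditors 225.9.)

-344.1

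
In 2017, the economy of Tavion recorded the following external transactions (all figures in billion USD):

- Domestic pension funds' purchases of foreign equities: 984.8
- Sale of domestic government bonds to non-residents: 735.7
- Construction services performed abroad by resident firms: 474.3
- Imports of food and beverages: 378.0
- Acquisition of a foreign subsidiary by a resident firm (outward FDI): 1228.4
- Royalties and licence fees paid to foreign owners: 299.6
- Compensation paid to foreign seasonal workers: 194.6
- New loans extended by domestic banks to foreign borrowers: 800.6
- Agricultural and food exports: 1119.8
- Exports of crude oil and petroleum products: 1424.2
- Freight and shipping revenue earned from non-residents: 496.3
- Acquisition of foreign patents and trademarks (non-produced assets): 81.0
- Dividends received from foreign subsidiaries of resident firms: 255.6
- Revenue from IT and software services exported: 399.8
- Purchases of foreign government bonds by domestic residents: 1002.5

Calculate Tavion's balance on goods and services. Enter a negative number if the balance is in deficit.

3236.8

Goods: 1119.8 + 1424.2 - 378.0 = 2166.0
Services: 399.8 - 299.6 + 496.3 + 474.3 = 1070.8
Trade balance = 2166.0 + 1070.8 = 3236.8
(Excluded from the trade balance — financial account: domestic pension funds' purchases of foreign equities 984.8, sale of domestic government bonds to non-residents 735.7, acquisition of a foreign subsidiary by a resident firm (outward FDI) 1228.4, new loans extended by domestic banks to foreign borrowers 800.6, purchases of foreign government bonds by domestic residents 1002.5; primary income: compensation paid to foreign seasonal workers 194.6, dividends received from foreign subsidiaries of resident firms 255.6; capital account: acquisition of foreign patents and trademarks (non-produced assets) 81.0.)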